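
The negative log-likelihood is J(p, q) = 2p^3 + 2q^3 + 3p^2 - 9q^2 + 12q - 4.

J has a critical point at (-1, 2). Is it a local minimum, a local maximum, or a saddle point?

The mixed partial ∂²J/∂p∂q is 0, so the Hessian at any point is diag(J_pp, J_qq) = diag(6(2p + 1), 6(2q - 3)).
At (-1, 2): H = diag(-6, 6).
The eigenvalues have opposite signs, so H is indefinite: a saddle point.

saddle point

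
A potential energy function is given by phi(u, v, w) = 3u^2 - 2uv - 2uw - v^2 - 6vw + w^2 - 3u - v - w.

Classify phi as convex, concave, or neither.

neither

phi is quadratic, so its Hessian is the constant matrix H = [[6, -2, -2], [-2, -2, -6], [-2, -6, 2]].
Leading principal minors: 6, -16, -288.
Neither pattern holds ⇒ H is indefinite ⇒ neither convex nor concave.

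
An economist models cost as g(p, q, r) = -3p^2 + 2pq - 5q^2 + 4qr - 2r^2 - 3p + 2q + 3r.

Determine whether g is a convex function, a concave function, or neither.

g is quadratic, so its Hessian is the constant matrix H = [[-6, 2, 0], [2, -10, 4], [0, 4, -4]].
Leading principal minors: -6, 56, -128.
Signs alternate −, +, − ⇒ H ≺ 0 ⇒ concave.

concave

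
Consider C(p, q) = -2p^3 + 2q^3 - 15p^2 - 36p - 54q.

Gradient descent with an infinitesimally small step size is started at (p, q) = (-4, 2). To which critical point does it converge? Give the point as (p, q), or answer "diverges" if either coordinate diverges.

C is separable, so gradient descent decouples: p follows -∂C/∂p, q follows -∂C/∂q.
∂C/∂p = -6(p + 2)(p + 3); at p=-4 this is -12, so p increases.
∂C/∂q = 6(q - 3)(q + 3); at q=2 this is -30, so q increases.
p converges to its nearest critical value -3 (a local min of the p-part); q converges to 3. The iterate converges to (-3, 3).

(-3, 3)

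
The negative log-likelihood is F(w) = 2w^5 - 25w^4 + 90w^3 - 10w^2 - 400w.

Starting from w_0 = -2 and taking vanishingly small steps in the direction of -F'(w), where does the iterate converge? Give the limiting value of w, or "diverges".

F'(w) = 10(w - 5)(w - 4)(w - 2)(w + 1), so F'(-2) = 1680.
Gradient descent moves in the -F' direction, i.e. w is decreasing.
There is no critical point below w=-2, and F' keeps the same sign, so the iterate runs off to −∞.

diverges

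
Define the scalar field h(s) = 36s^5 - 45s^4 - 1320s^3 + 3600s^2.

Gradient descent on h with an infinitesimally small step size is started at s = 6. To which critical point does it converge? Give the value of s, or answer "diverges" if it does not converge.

h'(s) = 180s(s - 4)(s - 2)(s + 5), so h'(6) = 95040.
Gradient descent moves in the -h' direction, i.e. s is decreasing.
The nearest critical point in that direction is s = 4, where h'' = 12960 > 0 (a local minimum). The iterate converges there.

4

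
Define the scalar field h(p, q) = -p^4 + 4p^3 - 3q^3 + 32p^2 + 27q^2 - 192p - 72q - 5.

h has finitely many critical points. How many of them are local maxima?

2

h separates as a function of p plus a function of q, so ∇h=0 decouples.
∂h/∂p = -4(p - 4)(p - 3)(p + 4) = 0 at p ∈ {-4, 3, 4}; ∂h/∂q = -9(q - 4)(q - 2) = 0 at q ∈ {2, 4}.
The Hessian is diagonal: diag(h_pp, h_qq). Second derivatives: h_pp(-4)=-224, h_pp(3)=28, h_pp(4)=-32; h_qq(2)=18, h_qq(4)=-18.
Local maxima occur where both diagonal entries negative: (-4, 4), (4, 4). Count: 2.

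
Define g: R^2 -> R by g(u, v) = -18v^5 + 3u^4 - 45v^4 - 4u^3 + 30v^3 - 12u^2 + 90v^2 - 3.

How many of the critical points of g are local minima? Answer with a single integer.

g separates as a function of u plus a function of v, so ∇g=0 decouples.
∂g/∂u = 12u(u - 2)(u + 1) = 0 at u ∈ {-1, 0, 2}; ∂g/∂v = -90v(v - 1)(v + 1)(v + 2) = 0 at v ∈ {-2, -1, 0, 1}.
The Hessian is diagonal: diag(g_uu, g_vv). Second derivatives: g_uu(-1)=36, g_uu(0)=-24, g_uu(2)=72; g_vv(-2)=540, g_vv(-1)=-180, g_vv(0)=180, g_vv(1)=-540.
Local minima occur where both diagonal entries positive: (-1, -2), (-1, 0), (2, -2), (2, 0). Count: 4.

4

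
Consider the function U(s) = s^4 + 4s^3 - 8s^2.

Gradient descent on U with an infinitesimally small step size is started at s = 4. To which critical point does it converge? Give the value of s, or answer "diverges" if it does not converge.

U'(s) = 4s(s - 1)(s + 4), so U'(4) = 384.
Gradient descent moves in the -U' direction, i.e. s is decreasing.
The nearest critical point in that direction is s = 1, where U'' = 20 > 0 (a local minimum). The iterate converges there.

1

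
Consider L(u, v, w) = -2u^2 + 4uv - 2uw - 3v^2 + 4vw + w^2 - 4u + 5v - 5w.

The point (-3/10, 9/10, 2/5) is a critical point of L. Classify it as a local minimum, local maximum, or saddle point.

saddle point

The Hessian is constant: H = [[-4, 4, -2], [4, -6, 4], [-2, 4, 2]].
Leading principal minors: Δ₁ = -4, Δ₂ = 8, Δ₃ = 40.
The minors fit neither the all-positive nor the alternating-sign pattern, so H is indefinite: a saddle point.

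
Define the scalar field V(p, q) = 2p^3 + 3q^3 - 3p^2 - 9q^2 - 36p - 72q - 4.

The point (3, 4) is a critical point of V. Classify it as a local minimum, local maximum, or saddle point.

The mixed partial ∂²V/∂p∂q is 0, so the Hessian at any point is diag(V_pp, V_qq) = diag(6(2p - 1), 18(q - 1)).
At (3, 4): H = diag(30, 54).
Both eigenvalues are positive, so H is positive definite: a local minimum.

local minimum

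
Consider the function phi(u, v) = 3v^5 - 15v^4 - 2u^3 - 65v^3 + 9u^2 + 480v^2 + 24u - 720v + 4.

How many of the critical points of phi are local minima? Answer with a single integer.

phi separates as a function of u plus a function of v, so ∇phi=0 decouples.
∂phi/∂u = -6(u - 4)(u + 1) = 0 at u ∈ {-1, 4}; ∂phi/∂v = 15(v - 4)(v - 3)(v - 1)(v + 4) = 0 at v ∈ {-4, 1, 3, 4}.
The Hessian is diagonal: diag(phi_uu, phi_vv). Second derivatives: phi_uu(-1)=30, phi_uu(4)=-30; phi_vv(-4)=-4200, phi_vv(1)=450, phi_vv(3)=-210, phi_vv(4)=360.
Local minima occur where both diagonal entries positive: (-1, 1), (-1, 4). Count: 2.

2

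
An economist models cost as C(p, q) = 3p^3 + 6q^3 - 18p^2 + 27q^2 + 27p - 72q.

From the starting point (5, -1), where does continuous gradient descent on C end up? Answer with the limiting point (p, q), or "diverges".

C is separable, so gradient descent decouples: p follows -∂C/∂p, q follows -∂C/∂q.
∂C/∂p = 9(p - 3)(p - 1); at p=5 this is 72, so p decreases.
∂C/∂q = 18(q - 1)(q + 4); at q=-1 this is -108, so q increases.
p converges to its nearest critical value 3 (a local min of the p-part); q converges to 1. The iterate converges to (3, 1).

(3, 1)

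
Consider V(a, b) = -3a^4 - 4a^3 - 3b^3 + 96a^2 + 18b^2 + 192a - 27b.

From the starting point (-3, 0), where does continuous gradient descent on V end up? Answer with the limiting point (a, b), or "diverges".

V is separable, so gradient descent decouples: a follows -∂V/∂a, b follows -∂V/∂b.
∂V/∂a = -12(a - 4)(a + 1)(a + 4); at a=-3 this is -168, so a increases.
∂V/∂b = -9(b - 3)(b - 1); at b=0 this is -27, so b increases.
a converges to its nearest critical value -1 (a local min of the a-part); b converges to 1. The iterate converges to (-1, 1).

(-1, 1)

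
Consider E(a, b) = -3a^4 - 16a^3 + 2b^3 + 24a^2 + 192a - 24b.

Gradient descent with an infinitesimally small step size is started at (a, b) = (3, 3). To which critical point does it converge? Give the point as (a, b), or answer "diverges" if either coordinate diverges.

diverges

E is separable, so gradient descent decouples: a follows -∂E/∂a, b follows -∂E/∂b.
∂E/∂a = -12(a - 2)(a + 2)(a + 4); at a=3 this is -420, so a increases.
∂E/∂b = 6(b - 2)(b + 2); at b=3 this is 30, so b decreases.
The a-coordinate has no critical point in that direction and runs off to infinity.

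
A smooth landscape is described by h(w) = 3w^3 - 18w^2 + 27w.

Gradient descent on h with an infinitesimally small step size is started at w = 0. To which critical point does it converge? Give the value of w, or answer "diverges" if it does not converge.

diverges

h'(w) = 9(w - 3)(w - 1), so h'(0) = 27.
Gradient descent moves in the -h' direction, i.e. w is decreasing.
There is no critical point below w=0, and h' keeps the same sign, so the iterate runs off to −∞.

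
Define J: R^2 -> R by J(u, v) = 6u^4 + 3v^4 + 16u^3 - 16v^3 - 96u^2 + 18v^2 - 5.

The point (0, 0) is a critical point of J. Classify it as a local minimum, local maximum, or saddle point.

The mixed partial ∂²J/∂u∂v is 0, so the Hessian at any point is diag(J_uu, J_vv) = diag(24(3u^2 + 4u - 8), 12(3v^2 - 8v + 3)).
At (0, 0): H = diag(-192, 36).
The eigenvalues have opposite signs, so H is indefinite: a saddle point.

saddle point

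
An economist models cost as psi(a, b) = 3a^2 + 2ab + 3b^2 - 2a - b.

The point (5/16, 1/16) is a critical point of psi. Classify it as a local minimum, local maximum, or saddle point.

The Hessian of psi is constant: H = [[6, 2], [2, 6]].
det(H) = 6·6 − 2² = 32.
det(H) > 0 and tr(H) = 12 > 0, so H is positive definite and the point is a local minimum.

local minimum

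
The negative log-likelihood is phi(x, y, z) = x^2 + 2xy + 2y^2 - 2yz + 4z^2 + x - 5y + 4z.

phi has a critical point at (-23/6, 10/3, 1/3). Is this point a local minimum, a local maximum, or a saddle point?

The Hessian is constant: H = [[2, 2, 0], [2, 4, -2], [0, -2, 8]].
Leading principal minors: Δ₁ = 2, Δ₂ = 4, Δ₃ = 24.
All leading minors are positive, so H is positive definite: a local minimum.

local minimum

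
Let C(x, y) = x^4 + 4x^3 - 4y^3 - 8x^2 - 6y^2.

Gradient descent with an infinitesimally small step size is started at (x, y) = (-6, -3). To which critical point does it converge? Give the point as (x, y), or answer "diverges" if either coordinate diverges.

C is separable, so gradient descent decouples: x follows -∂C/∂x, y follows -∂C/∂y.
∂C/∂x = 4x(x - 1)(x + 4); at x=-6 this is -336, so x increases.
∂C/∂y = -12y(y + 1); at y=-3 this is -72, so y increases.
x converges to its nearest critical value -4 (a local min of the x-part); y converges to -1. The iterate converges to (-4, -1).

(-4, -1)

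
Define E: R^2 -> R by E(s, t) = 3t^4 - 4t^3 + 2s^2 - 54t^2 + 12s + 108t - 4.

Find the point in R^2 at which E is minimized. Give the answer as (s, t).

(-3, -3)

E(s,t) separates as P(s) + Q(t) − 4, so its minimum is min P + min Q − 4.
P'(s) = 4s + 12 vanishes at s ∈ {-3}; Q'(t) = 12(t - 3)(t - 1)(t + 3) vanishes at t ∈ {-3, 1, 3}.
Local minima of P (where P''>0): P(-3)=-18. Local minima of Q: Q(-3)=-459, Q(3)=-27.
So the global minimum of E is P(-3) + Q(-3) − 4 = -18 − 459 − 4 = -481, attained at (-3, -3).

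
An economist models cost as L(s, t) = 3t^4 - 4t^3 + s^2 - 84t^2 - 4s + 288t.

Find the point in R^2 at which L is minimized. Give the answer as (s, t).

(2, -4)

L(s,t) separates as P(s) + Q(t), so its minimum is min P + min Q.
P'(s) = 2s - 4 vanishes at s ∈ {2}; Q'(t) = 12(t - 3)(t - 2)(t + 4) vanishes at t ∈ {-4, 2, 3}.
Local minima of P (where P''>0): P(2)=-4. Local minima of Q: Q(-4)=-1472, Q(3)=243.
So the global minimum of L is P(2) + Q(-4) = -4 − 1472 = -1476, attained at (2, -4).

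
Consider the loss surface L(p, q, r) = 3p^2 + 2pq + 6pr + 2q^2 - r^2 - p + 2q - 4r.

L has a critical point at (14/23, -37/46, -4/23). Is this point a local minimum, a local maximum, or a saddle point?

The Hessian is constant: H = [[6, 2, 6], [2, 4, 0], [6, 0, -2]].
Leading principal minors: Δ₁ = 6, Δ₂ = 20, Δ₃ = -184.
The minors fit neither the all-positive nor the alternating-sign pattern, so H is indefinite: a saddle point.

saddle point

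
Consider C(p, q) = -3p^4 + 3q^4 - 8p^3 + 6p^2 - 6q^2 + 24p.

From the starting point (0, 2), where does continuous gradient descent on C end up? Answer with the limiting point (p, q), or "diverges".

(-1, 1)

C is separable, so gradient descent decouples: p follows -∂C/∂p, q follows -∂C/∂q.
∂C/∂p = -12(p - 1)(p + 1)(p + 2); at p=0 this is 24, so p decreases.
∂C/∂q = 12q(q - 1)(q + 1); at q=2 this is 72, so q decreases.
p converges to its nearest critical value -1 (a local min of the p-part); q converges to 1. The iterate converges to (-1, 1).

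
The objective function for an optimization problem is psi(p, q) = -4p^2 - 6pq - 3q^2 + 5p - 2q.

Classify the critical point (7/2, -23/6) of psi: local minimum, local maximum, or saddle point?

local maximum

The Hessian of psi is constant: H = [[-8, -6], [-6, -6]].
det(H) = (-8)·(-6) − (-6)² = 12.
det(H) > 0 and tr(H) = -14 < 0, so H is negative definite and the point is a local maximum.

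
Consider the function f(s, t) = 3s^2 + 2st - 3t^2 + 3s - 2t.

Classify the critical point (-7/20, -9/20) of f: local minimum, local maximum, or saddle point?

saddle point

The Hessian of f is constant: H = [[6, 2], [2, -6]].
det(H) = 6·(-6) − 2² = -40.
Since det(H) < 0, H is indefinite and the critical point is a saddle point.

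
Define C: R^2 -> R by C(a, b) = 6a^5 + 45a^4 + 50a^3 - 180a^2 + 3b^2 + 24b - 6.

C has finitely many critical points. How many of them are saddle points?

C separates as a function of a plus a function of b, so ∇C=0 decouples.
∂C/∂a = 30a(a - 1)(a + 3)(a + 4) = 0 at a ∈ {-4, -3, 0, 1}; ∂C/∂b = 6(b + 4) = 0 at b ∈ {-4}.
The Hessian is diagonal: diag(C_aa, C_bb). Second derivatives: C_aa(-4)=-600, C_aa(-3)=360, C_aa(0)=-360, C_aa(1)=600; C_bb(-4)=6.
Saddle points occur where the two diagonal entries have opposite signs: (-4, -4), (0, -4). Count: 2.

2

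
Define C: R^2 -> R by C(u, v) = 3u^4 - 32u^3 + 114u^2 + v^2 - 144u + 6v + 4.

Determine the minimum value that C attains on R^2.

-64

C(u,v) separates as P(u) + Q(v) + 4, so its minimum is min P + min Q + 4.
P'(u) = 12(u - 4)(u - 3)(u - 1) vanishes at u ∈ {1, 3, 4}; Q'(v) = 2v + 6 vanishes at v ∈ {-3}.
Local minima of P (where P''>0): P(1)=-59, P(4)=-32. Local minima of Q: Q(-3)=-9.
So the global minimum of C is P(1) + Q(-3) + 4 = -59 − 9 + 4 = -64, attained at (1, -3).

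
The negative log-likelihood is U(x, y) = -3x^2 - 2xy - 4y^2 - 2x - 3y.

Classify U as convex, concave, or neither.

concave

U is quadratic, so its Hessian is the constant matrix H = [[-6, -2], [-2, -8]].
det(H) = 44, tr(H) = -14.
det(H) > 0 and tr(H) < 0, so H is negative definite everywhere: concave.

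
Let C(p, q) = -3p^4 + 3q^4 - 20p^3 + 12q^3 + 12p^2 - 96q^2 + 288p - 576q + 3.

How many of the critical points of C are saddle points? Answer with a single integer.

5

C separates as a function of p plus a function of q, so ∇C=0 decouples.
∂C/∂p = -12(p - 2)(p + 3)(p + 4) = 0 at p ∈ {-4, -3, 2}; ∂C/∂q = 12(q - 4)(q + 3)(q + 4) = 0 at q ∈ {-4, -3, 4}.
The Hessian is diagonal: diag(C_pp, C_qq). Second derivatives: C_pp(-4)=-72, C_pp(-3)=60, C_pp(2)=-360; C_qq(-4)=96, C_qq(-3)=-84, C_qq(4)=672.
Saddle points occur where the two diagonal entries have opposite signs: (-4, -4), (-4, 4), (-3, -3), (2, -4), (2, 4). Count: 5.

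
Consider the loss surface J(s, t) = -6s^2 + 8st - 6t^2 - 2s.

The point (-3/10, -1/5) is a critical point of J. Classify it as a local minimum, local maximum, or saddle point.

The Hessian of J is constant: H = [[-12, 8], [8, -12]].
det(H) = (-12)·(-12) − 8² = 80.
det(H) > 0 and tr(H) = -24 < 0, so H is negative definite and the point is a local maximum.

local maximum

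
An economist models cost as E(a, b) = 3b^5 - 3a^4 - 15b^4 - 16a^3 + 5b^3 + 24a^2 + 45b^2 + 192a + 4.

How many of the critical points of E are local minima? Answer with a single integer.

E separates as a function of a plus a function of b, so ∇E=0 decouples.
∂E/∂a = -12(a - 2)(a + 2)(a + 4) = 0 at a ∈ {-4, -2, 2}; ∂E/∂b = 15b(b - 3)(b - 2)(b + 1) = 0 at b ∈ {-1, 0, 2, 3}.
The Hessian is diagonal: diag(E_aa, E_bb). Second derivatives: E_aa(-4)=-144, E_aa(-2)=96, E_aa(2)=-288; E_bb(-1)=-180, E_bb(0)=90, E_bb(2)=-90, E_bb(3)=180.
Local minima occur where both diagonal entries positive: (-2, 0), (-2, 3). Count: 2.

2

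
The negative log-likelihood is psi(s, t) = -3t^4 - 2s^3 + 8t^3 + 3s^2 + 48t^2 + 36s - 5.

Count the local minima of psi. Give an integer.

psi separates as a function of s plus a function of t, so ∇psi=0 decouples.
∂psi/∂s = -6(s - 3)(s + 2) = 0 at s ∈ {-2, 3}; ∂psi/∂t = -12t(t - 4)(t + 2) = 0 at t ∈ {-2, 0, 4}.
The Hessian is diagonal: diag(psi_ss, psi_tt). Second derivatives: psi_ss(-2)=30, psi_ss(3)=-30; psi_tt(-2)=-144, psi_tt(0)=96, psi_tt(4)=-288.
Local minima occur where both diagonal entries positive: (-2, 0). Count: 1.

1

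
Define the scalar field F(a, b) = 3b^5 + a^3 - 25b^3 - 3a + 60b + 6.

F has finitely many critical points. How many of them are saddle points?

F separates as a function of a plus a function of b, so ∇F=0 decouples.
∂F/∂a = 3(a - 1)(a + 1) = 0 at a ∈ {-1, 1}; ∂F/∂b = 15(b - 2)(b - 1)(b + 1)(b + 2) = 0 at b ∈ {-2, -1, 1, 2}.
The Hessian is diagonal: diag(F_aa, F_bb). Second derivatives: F_aa(-1)=-6, F_aa(1)=6; F_bb(-2)=-180, F_bb(-1)=90, F_bb(1)=-90, F_bb(2)=180.
Saddle points occur where the two diagonal entries have opposite signs: (-1, -1), (-1, 2), (1, -2), (1, 1). Count: 4.

4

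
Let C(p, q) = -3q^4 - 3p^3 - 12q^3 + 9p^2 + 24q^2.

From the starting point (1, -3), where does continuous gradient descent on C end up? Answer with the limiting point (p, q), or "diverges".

C is separable, so gradient descent decouples: p follows -∂C/∂p, q follows -∂C/∂q.
∂C/∂p = -9p(p - 2); at p=1 this is 9, so p decreases.
∂C/∂q = -12q(q - 1)(q + 4); at q=-3 this is -144, so q increases.
p converges to its nearest critical value 0 (a local min of the p-part); q converges to 0. The iterate converges to (0, 0).

(0, 0)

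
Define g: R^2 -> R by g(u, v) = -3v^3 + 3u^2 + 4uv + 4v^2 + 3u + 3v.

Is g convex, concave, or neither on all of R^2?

The term -3v^3 is cubic, so the Hessian is not constant.
∂²g/∂v² = -18v + 8, which takes both signs as v varies (negative for sufficiently large v). A diagonal entry of the Hessian changing sign means the Hessian is neither positive- nor negative-semidefinite on all of R^2.

neither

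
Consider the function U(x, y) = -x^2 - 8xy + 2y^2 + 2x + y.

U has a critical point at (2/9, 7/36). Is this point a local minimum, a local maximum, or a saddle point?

The Hessian of U is constant: H = [[-2, -8], [-8, 4]].
det(H) = (-2)·4 − (-8)² = -72.
Since det(H) < 0, H is indefinite and the critical point is a saddle point.

saddle point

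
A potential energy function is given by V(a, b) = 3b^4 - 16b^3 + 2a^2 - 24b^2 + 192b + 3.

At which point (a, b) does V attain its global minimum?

V(a,b) separates as P(a) + Q(b) + 3, so its minimum is min P + min Q + 3.
P'(a) = 4a vanishes at a ∈ {0}; Q'(b) = 12(b - 4)(b - 2)(b + 2) vanishes at b ∈ {-2, 2, 4}.
Local minima of P (where P''>0): P(0)=0. Local minima of Q: Q(-2)=-304, Q(4)=128.
So the global minimum of V is P(0) + Q(-2) + 3 = 0 − 304 + 3 = -301, attained at (0, -2).

(0, -2)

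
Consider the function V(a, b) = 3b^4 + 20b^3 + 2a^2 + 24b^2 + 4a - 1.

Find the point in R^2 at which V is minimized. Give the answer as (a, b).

V(a,b) separates as P(a) + Q(b) − 1, so its minimum is min P + min Q − 1.
P'(a) = 4a + 4 vanishes at a ∈ {-1}; Q'(b) = 12b(b + 1)(b + 4) vanishes at b ∈ {-4, -1, 0}.
Local minima of P (where P''>0): P(-1)=-2. Local minima of Q: Q(-4)=-128, Q(0)=0.
So the global minimum of V is P(-1) + Q(-4) − 1 = -2 − 128 − 1 = -131, attained at (-1, -4).

(-1, -4)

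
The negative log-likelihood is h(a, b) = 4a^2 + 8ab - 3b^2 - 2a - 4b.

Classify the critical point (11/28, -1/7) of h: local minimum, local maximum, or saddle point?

saddle point

The Hessian of h is constant: H = [[8, 8], [8, -6]].
det(H) = 8·(-6) − 8² = -112.
Since det(H) < 0, H is indefinite and the critical point is a saddle point.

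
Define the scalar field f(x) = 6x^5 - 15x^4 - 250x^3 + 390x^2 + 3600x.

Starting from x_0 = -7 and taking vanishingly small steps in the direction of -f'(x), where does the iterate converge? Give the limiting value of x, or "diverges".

f'(x) = 30(x - 5)(x - 3)(x + 2)(x + 4), so f'(-7) = 54000.
Gradient descent moves in the -f' direction, i.e. x is decreasing.
There is no critical point below x=-7, and f' keeps the same sign, so the iterate runs off to −∞.

diverges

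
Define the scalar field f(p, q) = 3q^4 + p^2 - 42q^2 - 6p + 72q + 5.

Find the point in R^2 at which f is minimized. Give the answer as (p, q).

f(p,q) separates as A(p) + B(q) + 5, so its minimum is min A + min B + 5.
A'(p) = 2p - 6 vanishes at p ∈ {3}; B'(q) = 12(q - 2)(q - 1)(q + 3) vanishes at q ∈ {-3, 1, 2}.
Local minima of A (where A''>0): A(3)=-9. Local minima of B: B(-3)=-351, B(2)=24.
So the global minimum of f is A(3) + B(-3) + 5 = -9 − 351 + 5 = -355, attained at (3, -3).

(3, -3)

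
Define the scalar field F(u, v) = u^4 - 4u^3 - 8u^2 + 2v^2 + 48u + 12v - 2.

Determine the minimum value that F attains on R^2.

-100

F(u,v) separates as P(u) + Q(v) − 2, so its minimum is min P + min Q − 2.
P'(u) = 4(u - 3)(u - 2)(u + 2) vanishes at u ∈ {-2, 2, 3}; Q'(v) = 4v + 12 vanishes at v ∈ {-3}.
Local minima of P (where P''>0): P(-2)=-80, P(3)=45. Local minima of Q: Q(-3)=-18.
So the global minimum of F is P(-2) + Q(-3) − 2 = -80 − 18 − 2 = -100, attained at (-2, -3).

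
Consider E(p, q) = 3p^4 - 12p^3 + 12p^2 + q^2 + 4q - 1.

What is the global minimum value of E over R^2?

E(p,q) separates as A(p) + B(q) − 1, so its minimum is min A + min B − 1.
A'(p) = 12p(p - 2)(p - 1) vanishes at p ∈ {0, 1, 2}; B'(q) = 2q + 4 vanishes at q ∈ {-2}.
Local minima of A (where A''>0): A(0)=0, A(2)=0. Local minima of B: B(-2)=-4.
So the global minimum of E is A(0) + B(-2) − 1 = 0 − 4 − 1 = -5, attained at (0, -2).

-5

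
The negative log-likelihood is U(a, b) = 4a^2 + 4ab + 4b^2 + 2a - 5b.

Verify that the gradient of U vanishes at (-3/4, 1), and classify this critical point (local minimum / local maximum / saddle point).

∇U = (8a + 4b + 2, 4a + 8b - 5); substituting (-3/4, 1) gives ∇U = (0, 0), so (-3/4, 1) is indeed a critical point.
The Hessian of U is constant: H = [[8, 4], [4, 8]].
det(H) = 8·8 − 4² = 48.
det(H) > 0 and tr(H) = 16 > 0, so H is positive definite and the point is a local minimum.

local minimum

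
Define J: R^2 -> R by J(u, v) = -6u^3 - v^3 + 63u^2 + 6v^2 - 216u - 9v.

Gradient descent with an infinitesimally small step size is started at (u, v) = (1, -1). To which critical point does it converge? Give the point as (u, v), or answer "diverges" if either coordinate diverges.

J is separable, so gradient descent decouples: u follows -∂J/∂u, v follows -∂J/∂v.
∂J/∂u = -18(u - 4)(u - 3); at u=1 this is -108, so u increases.
∂J/∂v = -3(v - 3)(v - 1); at v=-1 this is -24, so v increases.
u converges to its nearest critical value 3 (a local min of the u-part); v converges to 1. The iterate converges to (3, 1).

(3, 1)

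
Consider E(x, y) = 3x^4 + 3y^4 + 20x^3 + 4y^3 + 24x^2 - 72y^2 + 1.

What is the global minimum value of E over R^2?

-767

E(x,y) separates as P(x) + Q(y) + 1, so its minimum is min P + min Q + 1.
P'(x) = 12x(x + 1)(x + 4) vanishes at x ∈ {-4, -1, 0}; Q'(y) = 12y(y - 3)(y + 4) vanishes at y ∈ {-4, 0, 3}.
Local minima of P (where P''>0): P(-4)=-128, P(0)=0. Local minima of Q: Q(-4)=-640, Q(3)=-297.
So the global minimum of E is P(-4) + Q(-4) + 1 = -128 − 640 + 1 = -767, attained at (-4, -4).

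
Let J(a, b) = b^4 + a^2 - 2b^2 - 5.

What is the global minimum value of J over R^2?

-6

J(a,b) separates as P(a) + Q(b) − 5, so its minimum is min P + min Q − 5.
P'(a) = 2a vanishes at a ∈ {0}; Q'(b) = 4b(b - 1)(b + 1) vanishes at b ∈ {-1, 0, 1}.
Local minima of P (where P''>0): P(0)=0. Local minima of Q: Q(-1)=-1, Q(1)=-1.
So the global minimum of J is P(0) + Q(-1) − 5 = 0 − 1 − 5 = -6, attained at (0, -1).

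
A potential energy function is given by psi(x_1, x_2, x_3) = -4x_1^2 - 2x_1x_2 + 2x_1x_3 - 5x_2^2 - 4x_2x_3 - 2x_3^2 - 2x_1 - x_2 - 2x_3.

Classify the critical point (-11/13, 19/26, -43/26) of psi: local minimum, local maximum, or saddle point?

local maximum

The Hessian is constant: H = [[-8, -2, 2], [-2, -10, -4], [2, -4, -4]].
Leading principal minors: Δ₁ = -8, Δ₂ = 76, Δ₃ = -104.
The minors alternate sign starting negative (−, +, −), so H is negative definite: a local maximum.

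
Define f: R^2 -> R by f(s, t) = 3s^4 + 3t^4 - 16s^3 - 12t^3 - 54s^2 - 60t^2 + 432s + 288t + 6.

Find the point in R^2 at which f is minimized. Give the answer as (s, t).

(-3, -3)

f(s,t) separates as P(s) + Q(t) + 6, so its minimum is min P + min Q + 6.
P'(s) = 12(s - 4)(s - 3)(s + 3) vanishes at s ∈ {-3, 3, 4}; Q'(t) = 12(t - 4)(t - 2)(t + 3) vanishes at t ∈ {-3, 2, 4}.
Local minima of P (where P''>0): P(-3)=-1107, P(4)=608. Local minima of Q: Q(-3)=-837, Q(4)=192.
So the global minimum of f is P(-3) + Q(-3) + 6 = -1107 − 837 + 6 = -1938, attained at (-3, -3).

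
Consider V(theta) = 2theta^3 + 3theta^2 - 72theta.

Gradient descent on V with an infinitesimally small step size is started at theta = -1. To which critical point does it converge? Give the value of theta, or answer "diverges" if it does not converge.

V'(theta) = 6(theta - 3)(theta + 4), so V'(-1) = -72.
Gradient descent moves in the -V' direction, i.e. theta is increasing.
The nearest critical point in that direction is theta = 3, where V'' = 42 > 0 (a local minimum). The iterate converges there.

3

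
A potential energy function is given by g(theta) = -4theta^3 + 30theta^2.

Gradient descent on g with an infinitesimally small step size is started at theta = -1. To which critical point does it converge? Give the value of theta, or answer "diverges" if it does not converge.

g'(theta) = -12theta(theta - 5), so g'(-1) = -72.
Gradient descent moves in the -g' direction, i.e. theta is increasing.
The nearest critical point in that direction is theta = 0, where g'' = 60 > 0 (a local minimum). The iterate converges there.

0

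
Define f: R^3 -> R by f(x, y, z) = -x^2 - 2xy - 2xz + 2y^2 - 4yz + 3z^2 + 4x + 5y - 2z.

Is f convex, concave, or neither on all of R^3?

f is quadratic, so its Hessian is the constant matrix H = [[-2, -2, -2], [-2, 4, -4], [-2, -4, 6]].
Leading principal minors: -2, -12, -88.
Neither pattern holds ⇒ H is indefinite ⇒ neither convex nor concave.

neither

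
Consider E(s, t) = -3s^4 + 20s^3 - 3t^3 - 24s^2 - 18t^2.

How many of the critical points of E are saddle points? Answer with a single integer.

3

E separates as a function of s plus a function of t, so ∇E=0 decouples.
∂E/∂s = -12s(s - 4)(s - 1) = 0 at s ∈ {0, 1, 4}; ∂E/∂t = -9t(t + 4) = 0 at t ∈ {-4, 0}.
The Hessian is diagonal: diag(E_ss, E_tt). Second derivatives: E_ss(0)=-48, E_ss(1)=36, E_ss(4)=-144; E_tt(-4)=36, E_tt(0)=-36.
Saddle points occur where the two diagonal entries have opposite signs: (0, -4), (1, 0), (4, -4). Count: 3.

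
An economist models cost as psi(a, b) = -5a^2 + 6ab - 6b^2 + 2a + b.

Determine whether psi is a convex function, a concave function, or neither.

concave

psi is quadratic, so its Hessian is the constant matrix H = [[-10, 6], [6, -12]].
det(H) = 84, tr(H) = -22.
det(H) > 0 and tr(H) < 0, so H is negative definite everywhere: concave.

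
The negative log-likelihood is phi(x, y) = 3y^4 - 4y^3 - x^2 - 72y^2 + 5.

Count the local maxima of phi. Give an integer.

phi separates as a function of x plus a function of y, so ∇phi=0 decouples.
∂phi/∂x = -2x = 0 at x ∈ {0}; ∂phi/∂y = 12y(y - 4)(y + 3) = 0 at y ∈ {-3, 0, 4}.
The Hessian is diagonal: diag(phi_xx, phi_yy). Second derivatives: phi_xx(0)=-2; phi_yy(-3)=252, phi_yy(0)=-144, phi_yy(4)=336.
Local maxima occur where both diagonal entries negative: (0, 0). Count: 1.

1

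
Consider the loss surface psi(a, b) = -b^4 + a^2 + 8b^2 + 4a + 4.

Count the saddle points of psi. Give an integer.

2

psi separates as a function of a plus a function of b, so ∇psi=0 decouples.
∂psi/∂a = 2(a + 2) = 0 at a ∈ {-2}; ∂psi/∂b = -4b(b - 2)(b + 2) = 0 at b ∈ {-2, 0, 2}.
The Hessian is diagonal: diag(psi_aa, psi_bb). Second derivatives: psi_aa(-2)=2; psi_bb(-2)=-32, psi_bb(0)=16, psi_bb(2)=-32.
Saddle points occur where the two diagonal entries have opposite signs: (-2, -2), (-2, 2). Count: 2.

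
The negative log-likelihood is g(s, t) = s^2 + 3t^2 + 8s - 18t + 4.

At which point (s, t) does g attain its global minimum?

(-4, 3)

g(s,t) separates as P(s) + Q(t) + 4, so its minimum is min P + min Q + 4.
P'(s) = 2s + 8 vanishes at s ∈ {-4}; Q'(t) = 6(t - 3) vanishes at t ∈ {3}.
Local minima of P (where P''>0): P(-4)=-16. Local minima of Q: Q(3)=-27.
So the global minimum of g is P(-4) + Q(3) + 4 = -16 − 27 + 4 = -39, attained at (-4, 3).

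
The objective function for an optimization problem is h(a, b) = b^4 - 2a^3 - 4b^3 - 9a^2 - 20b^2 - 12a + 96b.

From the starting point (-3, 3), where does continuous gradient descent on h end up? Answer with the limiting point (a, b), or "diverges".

(-2, 4)

h is separable, so gradient descent decouples: a follows -∂h/∂a, b follows -∂h/∂b.
∂h/∂a = -6(a + 1)(a + 2); at a=-3 this is -12, so a increases.
∂h/∂b = 4(b - 4)(b - 2)(b + 3); at b=3 this is -24, so b increases.
a converges to its nearest critical value -2 (a local min of the a-part); b converges to 4. The iterate converges to (-2, 4).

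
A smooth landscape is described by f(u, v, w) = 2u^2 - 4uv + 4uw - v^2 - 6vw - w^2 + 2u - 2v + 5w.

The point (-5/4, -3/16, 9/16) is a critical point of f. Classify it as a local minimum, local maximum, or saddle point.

saddle point

The Hessian is constant: H = [[4, -4, 4], [-4, -2, -6], [4, -6, -2]].
Leading principal minors: Δ₁ = 4, Δ₂ = -24, Δ₃ = 128.
The minors fit neither the all-positive nor the alternating-sign pattern, so H is indefinite: a saddle point.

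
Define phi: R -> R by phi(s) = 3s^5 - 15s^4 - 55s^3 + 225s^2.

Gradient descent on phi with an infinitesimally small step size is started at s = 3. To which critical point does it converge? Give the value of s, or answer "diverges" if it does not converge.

phi'(s) = 15s(s - 5)(s - 2)(s + 3), so phi'(3) = -540.
Gradient descent moves in the -phi' direction, i.e. s is increasing.
The nearest critical point in that direction is s = 5, where phi'' = 1800 > 0 (a local minimum). The iterate converges there.

5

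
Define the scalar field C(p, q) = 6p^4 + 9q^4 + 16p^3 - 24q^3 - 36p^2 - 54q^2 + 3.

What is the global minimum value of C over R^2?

C(p,q) separates as A(p) + B(q) + 3, so its minimum is min A + min B + 3.
A'(p) = 24p(p - 1)(p + 3) vanishes at p ∈ {-3, 0, 1}; B'(q) = 36q(q - 3)(q + 1) vanishes at q ∈ {-1, 0, 3}.
Local minima of A (where A''>0): A(-3)=-270, A(1)=-14. Local minima of B: B(-1)=-21, B(3)=-405.
So the global minimum of C is A(-3) + B(3) + 3 = -270 − 405 + 3 = -672, attained at (-3, 3).

-672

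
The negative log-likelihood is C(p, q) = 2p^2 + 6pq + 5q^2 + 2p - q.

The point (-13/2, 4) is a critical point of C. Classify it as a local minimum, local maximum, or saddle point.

The Hessian of C is constant: H = [[4, 6], [6, 10]].
det(H) = 4·10 − 6² = 4.
det(H) > 0 and tr(H) = 14 > 0, so H is positive definite and the point is a local minimum.

local minimum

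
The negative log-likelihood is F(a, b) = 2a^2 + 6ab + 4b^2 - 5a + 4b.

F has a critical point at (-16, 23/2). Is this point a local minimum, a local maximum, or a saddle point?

The Hessian of F is constant: H = [[4, 6], [6, 8]].
det(H) = 4·8 − 6² = -4.
Since det(H) < 0, H is indefinite and the critical point is a saddle point.

saddle point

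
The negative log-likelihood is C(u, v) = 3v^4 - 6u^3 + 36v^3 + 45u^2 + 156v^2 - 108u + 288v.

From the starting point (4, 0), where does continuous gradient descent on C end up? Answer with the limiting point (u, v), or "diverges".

C is separable, so gradient descent decouples: u follows -∂C/∂u, v follows -∂C/∂v.
∂C/∂u = -18(u - 3)(u - 2); at u=4 this is -36, so u increases.
∂C/∂v = 12(v + 2)(v + 3)(v + 4); at v=0 this is 288, so v decreases.
The u-coordinate has no critical point in that direction and runs off to infinity.

diverges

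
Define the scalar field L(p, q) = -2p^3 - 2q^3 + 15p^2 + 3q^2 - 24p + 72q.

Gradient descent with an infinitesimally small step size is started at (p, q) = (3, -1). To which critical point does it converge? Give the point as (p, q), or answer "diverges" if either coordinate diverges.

(1, -3)

L is separable, so gradient descent decouples: p follows -∂L/∂p, q follows -∂L/∂q.
∂L/∂p = -6(p - 4)(p - 1); at p=3 this is 12, so p decreases.
∂L/∂q = -6(q - 4)(q + 3); at q=-1 this is 60, so q decreases.
p converges to its nearest critical value 1 (a local min of the p-part); q converges to -3. The iterate converges to (1, -3).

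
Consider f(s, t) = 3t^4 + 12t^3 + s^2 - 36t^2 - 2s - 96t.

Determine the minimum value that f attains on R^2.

f(s,t) separates as P(s) + Q(t), so its minimum is min P + min Q.
P'(s) = 2s - 2 vanishes at s ∈ {1}; Q'(t) = 12(t - 2)(t + 1)(t + 4) vanishes at t ∈ {-4, -1, 2}.
Local minima of P (where P''>0): P(1)=-1. Local minima of Q: Q(-4)=-192, Q(2)=-192.
So the global minimum of f is P(1) + Q(-4) = -1 − 192 = -193, attained at (1, -4).

-193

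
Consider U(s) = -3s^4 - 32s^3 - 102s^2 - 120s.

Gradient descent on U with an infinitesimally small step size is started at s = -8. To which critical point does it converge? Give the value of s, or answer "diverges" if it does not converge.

U'(s) = -12(s + 1)(s + 2)(s + 5), so U'(-8) = 1512.
Gradient descent moves in the -U' direction, i.e. s is decreasing.
There is no critical point below s=-8, and U' keeps the same sign, so the iterate runs off to −∞.

diverges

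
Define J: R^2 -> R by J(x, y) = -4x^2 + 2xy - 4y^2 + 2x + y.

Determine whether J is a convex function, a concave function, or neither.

concave

J is quadratic, so its Hessian is the constant matrix H = [[-8, 2], [2, -8]].
det(H) = 60, tr(H) = -16.
det(H) > 0 and tr(H) < 0, so H is negative definite everywhere: concave.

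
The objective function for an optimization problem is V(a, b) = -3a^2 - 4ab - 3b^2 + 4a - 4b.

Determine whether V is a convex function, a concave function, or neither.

concave

V is quadratic, so its Hessian is the constant matrix H = [[-6, -4], [-4, -6]].
det(H) = 20, tr(H) = -12.
det(H) > 0 and tr(H) < 0, so H is negative definite everywhere: concave.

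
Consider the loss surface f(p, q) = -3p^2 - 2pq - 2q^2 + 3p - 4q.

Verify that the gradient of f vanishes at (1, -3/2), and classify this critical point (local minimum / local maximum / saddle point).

local maximum

∇f = (-6p - 2q + 3, -2p - 4q - 4); substituting (1, -3/2) gives ∇f = (0, 0), so (1, -3/2) is indeed a critical point.
The Hessian of f is constant: H = [[-6, -2], [-2, -4]].
det(H) = (-6)·(-4) − (-2)² = 20.
det(H) > 0 and tr(H) = -10 < 0, so H is negative definite and the point is a local maximum.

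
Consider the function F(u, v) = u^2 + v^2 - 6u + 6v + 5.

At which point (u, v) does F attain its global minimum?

(3, -3)

F(u,v) separates as P(u) + Q(v) + 5, so its minimum is min P + min Q + 5.
P'(u) = 2u - 6 vanishes at u ∈ {3}; Q'(v) = 2v + 6 vanishes at v ∈ {-3}.
Local minima of P (where P''>0): P(3)=-9. Local minima of Q: Q(-3)=-9.
So the global minimum of F is P(3) + Q(-3) + 5 = -9 − 9 + 5 = -13, attained at (3, -3).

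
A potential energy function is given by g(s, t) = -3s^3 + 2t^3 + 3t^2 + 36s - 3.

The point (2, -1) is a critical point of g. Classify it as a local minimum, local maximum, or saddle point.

The mixed partial ∂²g/∂s∂t is 0, so the Hessian at any point is diag(g_ss, g_tt) = diag(-18s, 6(2t + 1)).
At (2, -1): H = diag(-36, -6).
Both eigenvalues are negative, so H is negative definite: a local maximum.

local maximum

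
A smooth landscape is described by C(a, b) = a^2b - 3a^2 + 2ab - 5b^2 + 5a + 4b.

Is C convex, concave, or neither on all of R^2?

neither

The term a^2b is cubic, so the Hessian is not constant.
∂²C/∂a² = 2b - 6, which takes both signs as b varies (negative for sufficiently negative b). A diagonal entry of the Hessian changing sign means the Hessian is neither positive- nor negative-semidefinite on all of R^2.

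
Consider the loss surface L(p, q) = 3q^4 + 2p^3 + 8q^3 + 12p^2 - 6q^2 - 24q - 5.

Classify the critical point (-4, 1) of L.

saddle point

The mixed partial ∂²L/∂p∂q is 0, so the Hessian at any point is diag(L_pp, L_qq) = diag(12(p + 2), 12(3q^2 + 4q - 1)).
At (-4, 1): H = diag(-24, 72).
The eigenvalues have opposite signs, so H is indefinite: a saddle point.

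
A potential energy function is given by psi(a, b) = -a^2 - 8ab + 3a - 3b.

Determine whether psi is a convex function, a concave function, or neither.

psi is quadratic, so its Hessian is the constant matrix H = [[-2, -8], [-8, 0]].
det(H) = -64, tr(H) = -2.
det(H) < 0, so H is indefinite: neither convex nor concave.

neither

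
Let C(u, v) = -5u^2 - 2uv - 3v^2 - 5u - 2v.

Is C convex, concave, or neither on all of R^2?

C is quadratic, so its Hessian is the constant matrix H = [[-10, -2], [-2, -6]].
det(H) = 56, tr(H) = -16.
det(H) > 0 and tr(H) < 0, so H is negative definite everywhere: concave.

concave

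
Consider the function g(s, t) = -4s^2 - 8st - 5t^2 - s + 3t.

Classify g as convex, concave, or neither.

concave

g is quadratic, so its Hessian is the constant matrix H = [[-8, -8], [-8, -10]].
det(H) = 16, tr(H) = -18.
det(H) > 0 and tr(H) < 0, so H is negative definite everywhere: concave.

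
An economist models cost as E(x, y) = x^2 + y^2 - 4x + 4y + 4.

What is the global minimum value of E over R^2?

E(x,y) separates as P(x) + Q(y) + 4, so its minimum is min P + min Q + 4.
P'(x) = 2x - 4 vanishes at x ∈ {2}; Q'(y) = 2y + 4 vanishes at y ∈ {-2}.
Local minima of P (where P''>0): P(2)=-4. Local minima of Q: Q(-2)=-4.
So the global minimum of E is P(2) + Q(-2) + 4 = -4 − 4 + 4 = -4, attained at (2, -2).

-4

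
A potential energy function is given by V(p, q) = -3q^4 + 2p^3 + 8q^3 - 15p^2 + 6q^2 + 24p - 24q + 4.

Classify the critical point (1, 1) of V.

saddle point

The mixed partial ∂²V/∂p∂q is 0, so the Hessian at any point is diag(V_pp, V_qq) = diag(6(2p - 5), 12(-3q^2 + 4q + 1)).
At (1, 1): H = diag(-18, 24).
The eigenvalues have opposite signs, so H is indefinite: a saddle point.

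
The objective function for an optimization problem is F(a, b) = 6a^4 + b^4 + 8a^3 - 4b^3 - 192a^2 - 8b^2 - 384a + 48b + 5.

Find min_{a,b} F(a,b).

-2635

F(a,b) separates as P(a) + Q(b) + 5, so its minimum is min P + min Q + 5.
P'(a) = 24(a - 4)(a + 1)(a + 4) vanishes at a ∈ {-4, -1, 4}; Q'(b) = 4(b - 3)(b - 2)(b + 2) vanishes at b ∈ {-2, 2, 3}.
Local minima of P (where P''>0): P(-4)=-512, P(4)=-2560. Local minima of Q: Q(-2)=-80, Q(3)=45.
So the global minimum of F is P(4) + Q(-2) + 5 = -2560 − 80 + 5 = -2635, attained at (4, -2).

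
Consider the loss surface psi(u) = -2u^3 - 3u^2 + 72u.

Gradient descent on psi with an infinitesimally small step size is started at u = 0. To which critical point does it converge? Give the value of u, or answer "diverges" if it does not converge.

-4

psi'(u) = -6(u - 3)(u + 4), so psi'(0) = 72.
Gradient descent moves in the -psi' direction, i.e. u is decreasing.
The nearest critical point in that direction is u = -4, where psi'' = 42 > 0 (a local minimum). The iterate converges there.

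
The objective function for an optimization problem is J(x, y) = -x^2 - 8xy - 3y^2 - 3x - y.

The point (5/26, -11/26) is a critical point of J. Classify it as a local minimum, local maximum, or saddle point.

saddle point

The Hessian of J is constant: H = [[-2, -8], [-8, -6]].
det(H) = (-2)·(-6) − (-8)² = -52.
Since det(H) < 0, H is indefinite and the critical point is a saddle point.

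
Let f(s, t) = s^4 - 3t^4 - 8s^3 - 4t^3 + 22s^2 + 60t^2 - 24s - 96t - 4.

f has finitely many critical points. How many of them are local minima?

2

f separates as a function of s plus a function of t, so ∇f=0 decouples.
∂f/∂s = 4(s - 3)(s - 2)(s - 1) = 0 at s ∈ {1, 2, 3}; ∂f/∂t = -12(t - 2)(t - 1)(t + 4) = 0 at t ∈ {-4, 1, 2}.
The Hessian is diagonal: diag(f_ss, f_tt). Second derivatives: f_ss(1)=8, f_ss(2)=-4, f_ss(3)=8; f_tt(-4)=-360, f_tt(1)=60, f_tt(2)=-72.
Local minima occur where both diagonal entries positive: (1, 1), (3, 1). Count: 2.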